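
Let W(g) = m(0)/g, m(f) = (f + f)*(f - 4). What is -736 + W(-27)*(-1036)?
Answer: -736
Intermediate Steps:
m(f) = 2*f*(-4 + f) (m(f) = (2*f)*(-4 + f) = 2*f*(-4 + f))
W(g) = 0 (W(g) = (2*0*(-4 + 0))/g = (2*0*(-4))/g = 0/g = 0)
-736 + W(-27)*(-1036) = -736 + 0*(-1036) = -736 + 0 = -736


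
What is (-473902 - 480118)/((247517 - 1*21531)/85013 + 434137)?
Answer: -81104102260/36907514767 ≈ -2.1975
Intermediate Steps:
(-473902 - 480118)/((247517 - 1*21531)/85013 + 434137) = -954020/((247517 - 21531)*(1/85013) + 434137) = -954020/(225986*(1/85013) + 434137) = -954020/(225986/85013 + 434137) = -954020/36907514767/85013 = -954020*85013/36907514767 = -81104102260/36907514767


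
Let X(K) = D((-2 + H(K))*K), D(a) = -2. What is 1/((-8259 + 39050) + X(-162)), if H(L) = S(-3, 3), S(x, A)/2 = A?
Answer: 1/30789 ≈ 3.2479e-5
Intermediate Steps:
S(x, A) = 2*A
H(L) = 6 (H(L) = 2*3 = 6)
X(K) = -2
1/((-8259 + 39050) + X(-162)) = 1/((-8259 + 39050) - 2) = 1/(30791 - 2) = 1/30789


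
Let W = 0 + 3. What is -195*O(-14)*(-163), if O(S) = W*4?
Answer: 381420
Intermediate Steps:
W = 3
O(S) = 12 (O(S) = 3*4 = 12)
-195*O(-14)*(-163) = -195*12*(-163) = -2340*(-163) = 381420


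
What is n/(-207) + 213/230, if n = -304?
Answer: 4957/2070 ≈ 2.3947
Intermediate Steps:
n/(-207) + 213/230 = -304/(-207) + 213/230 = -304*(-1/207) + 213*(1/230) = 304/207 + 213/230 = 4957/2070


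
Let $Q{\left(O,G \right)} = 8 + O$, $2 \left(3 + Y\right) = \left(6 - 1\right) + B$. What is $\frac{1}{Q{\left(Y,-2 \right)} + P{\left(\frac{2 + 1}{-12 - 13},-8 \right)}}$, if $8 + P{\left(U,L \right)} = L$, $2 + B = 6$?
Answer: $- \frac{2}{13} \approx -0.15385$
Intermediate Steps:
$B = 4$ ($B = -2 + 6 = 4$)
$P{\left(U,L \right)} = -8 + L$
$Y = \frac{3}{2}$ ($Y = -3 + \frac{\left(6 - 1\right) + 4}{2} = -3 + \frac{5 + 4}{2} = -3 + \frac{1}{2} \cdot 9 = -3 + \frac{9}{2} = \frac{3}{2} \approx 1.5$)
$\frac{1}{Q{\left(Y,-2 \right)} + P{\left(\frac{2 + 1}{-12 - 13},-8 \right)}} = \frac{1}{\left(8 + \frac{3}{2}\right) - 16} = \frac{1}{\frac{19}{2} - 16} = \frac{1}{- \frac{13}{2}} = - \frac{2}{13}$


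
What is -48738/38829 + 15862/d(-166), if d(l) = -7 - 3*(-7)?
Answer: 14648173/12943 ≈ 1131.7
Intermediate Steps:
d(l) = 14 (d(l) = -7 + 21 = 14)
-48738/38829 + 15862/d(-166) = -48738/38829 + 15862/14 = -48738*1/38829 + 15862*(1/14) = -16246/12943 + 1133 = 14648173/12943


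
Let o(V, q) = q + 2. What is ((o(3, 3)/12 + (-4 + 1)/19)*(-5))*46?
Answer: -6785/114 ≈ -59.518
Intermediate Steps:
o(V, q) = 2 + q
((o(3, 3)/12 + (-4 + 1)/19)*(-5))*46 = (((2 + 3)/12 + (-4 + 1)/19)*(-5))*46 = ((5*(1/12) - 3*1/19)*(-5))*46 = ((5/12 - 3/19)*(-5))*46 = ((59/228)*(-5))*46 = -295/228*46 = -6785/114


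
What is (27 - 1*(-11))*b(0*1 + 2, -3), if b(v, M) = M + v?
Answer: -38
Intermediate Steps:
(27 - 1*(-11))*b(0*1 + 2, -3) = (27 - 1*(-11))*(-3 + (0*1 + 2)) = (27 + 11)*(-3 + (0 + 2)) = 38*(-3 + 2) = 38*(-1) = -38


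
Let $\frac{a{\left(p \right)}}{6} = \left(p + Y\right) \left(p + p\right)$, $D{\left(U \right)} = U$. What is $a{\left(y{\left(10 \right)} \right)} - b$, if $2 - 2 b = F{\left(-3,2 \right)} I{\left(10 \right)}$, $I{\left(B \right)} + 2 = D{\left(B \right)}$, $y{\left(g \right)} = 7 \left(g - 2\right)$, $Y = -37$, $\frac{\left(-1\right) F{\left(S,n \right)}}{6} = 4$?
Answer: $12671$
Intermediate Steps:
$F{\left(S,n \right)} = -24$ ($F{\left(S,n \right)} = \left(-6\right) 4 = -24$)
$y{\left(g \right)} = -14 + 7 g$ ($y{\left(g \right)} = 7 \left(-2 + g\right) = -14 + 7 g$)
$I{\left(B \right)} = -2 + B$
$b = 97$ ($b = 1 - \frac{\left(-24\right) \left(-2 + 10\right)}{2} = 1 - \frac{\left(-24\right) 8}{2} = 1 - -96 = 1 + 96 = 97$)
$a{\left(p \right)} = 12 p \left(-37 + p\right)$ ($a{\left(p \right)} = 6 \left(p - 37\right) \left(p + p\right) = 6 \left(-37 + p\right) 2 p = 6 \cdot 2 p \left(-37 + p\right) = 12 p \left(-37 + p\right)$)
$a{\left(y{\left(10 \right)} \right)} - b = 12 \left(-14 + 7 \cdot 10\right) \left(-37 + \left(-14 + 7 \cdot 10\right)\right) - 97 = 12 \left(-14 + 70\right) \left(-37 + \left(-14 + 70\right)\right) - 97 = 12 \cdot 56 \left(-37 + 56\right) - 97 = 12 \cdot 56 \cdot 19 - 97 = 12768 - 97 = 12671$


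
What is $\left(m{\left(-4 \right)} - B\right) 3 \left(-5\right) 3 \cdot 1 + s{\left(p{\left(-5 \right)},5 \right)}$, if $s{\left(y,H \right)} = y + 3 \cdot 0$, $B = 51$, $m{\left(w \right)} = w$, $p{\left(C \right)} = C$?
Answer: $2470$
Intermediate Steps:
$s{\left(y,H \right)} = y$ ($s{\left(y,H \right)} = y + 0 = y$)
$\left(m{\left(-4 \right)} - B\right) 3 \left(-5\right) 3 \cdot 1 + s{\left(p{\left(-5 \right)},5 \right)} = \left(-4 - 51\right) 3 \left(-5\right) 3 \cdot 1 - 5 = \left(-4 - 51\right) 3 \left(\left(-15\right) 1\right) - 5 = - 55 \cdot 3 \left(-15\right) - 5 = \left(-55\right) \left(-45\right) - 5 = 2475 - 5 = 2470$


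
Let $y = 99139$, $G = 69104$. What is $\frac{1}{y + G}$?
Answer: $\frac{1}{168243} \approx 5.9438 \cdot 10^{-6}$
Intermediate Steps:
$\frac{1}{y + G} = \frac{1}{99139 + 69104} = \frac{1}{168243}$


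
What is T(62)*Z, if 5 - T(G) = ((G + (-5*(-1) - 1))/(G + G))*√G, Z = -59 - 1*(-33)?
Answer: -130 + 429*√62/31 ≈ -21.034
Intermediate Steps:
Z = -26 (Z = -59 + 33 = -26)
T(G) = 5 - (4 + G)/(2*√G) (T(G) = 5 - (G + (-5*(-1) - 1))/(G + G)*√G = 5 - (G + (5 - 1))/((2*G))*√G = 5 - (G + 4)*(1/(2*G))*√G = 5 - (4 + G)*(1/(2*G))*√G = 5 - (4 + G)/(2*G)*√G = 5 - (4 + G)/(2*√G))
T(62)*Z = (5 - √62/31 - √62/2)*(-26) = (5 - 33*√62/62)*(-26) = -130 + 429*√62/31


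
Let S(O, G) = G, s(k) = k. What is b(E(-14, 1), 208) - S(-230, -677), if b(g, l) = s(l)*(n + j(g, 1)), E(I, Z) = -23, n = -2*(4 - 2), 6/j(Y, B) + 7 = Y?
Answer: -983/5 ≈ -196.60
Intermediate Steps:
j(Y, B) = 6/(-7 + Y)
n = -4 (n = -2*2 = -4)
b(g, l) = l*(-4 + 6/(-7 + g))
b(E(-14, 1), 208) - S(-230, -677) = 2*208*(17 - 2*(-23))/(-7 - 23) - 1*(-677) = 2*208*(17 + 46)/(-30) + 677 = 2*208*(-1/30)*63 + 677 = -4368/5 + 677 = -983/5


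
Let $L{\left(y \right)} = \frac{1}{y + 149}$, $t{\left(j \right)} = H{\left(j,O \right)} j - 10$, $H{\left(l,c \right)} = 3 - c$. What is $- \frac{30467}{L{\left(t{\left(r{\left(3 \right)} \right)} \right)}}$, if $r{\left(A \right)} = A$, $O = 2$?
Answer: $-4326314$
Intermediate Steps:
$t{\left(j \right)} = -10 + j$ ($t{\left(j \right)} = \left(3 - 2\right) j - 10 = 1 j - 10 = j - 10 = -10 + j$)
$L{\left(y \right)} = \frac{1}{149 + y}$
$- \frac{30467}{L{\left(t{\left(r{\left(3 \right)} \right)} \right)}} = - \frac{30467}{\frac{1}{149 + \left(-10 + 3\right)}} = - \frac{30467}{\frac{1}{149 - 7}} = - \frac{30467}{\frac{1}{142}} = - 30467 \frac{1}{\frac{1}{142}} = \left(-30467\right) 142 = -4326314$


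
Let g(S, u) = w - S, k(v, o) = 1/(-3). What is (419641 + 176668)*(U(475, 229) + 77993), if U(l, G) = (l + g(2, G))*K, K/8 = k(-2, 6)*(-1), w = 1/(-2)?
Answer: 47259277177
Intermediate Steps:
k(v, o) = -1/3
w = -1/2 ≈ -0.50000
g(S, u) = -1/2 - S
K = 8/3 (K = 8*(-1/3*(-1)) = 8*(1/3) = 8/3 ≈ 2.6667)
U(l, G) = -20/3 + 8*l/3 (U(l, G) = (l + (-1/2 - 1*2))*(8/3) = (l + (-1/2 - 2))*(8/3) = (l - 5/2)*(8/3) = (-5/2 + l)*(8/3) = -20/3 + 8*l/3)
(419641 + 176668)*(U(475, 229) + 77993) = (419641 + 176668)*((-20/3 + (8/3)*475) + 77993) = 596309*((-20/3 + 3800/3) + 77993) = 596309*(1260 + 77993) = 596309*79253 = 47259277177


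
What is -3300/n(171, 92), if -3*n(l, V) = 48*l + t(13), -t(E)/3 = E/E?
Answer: 660/547 ≈ 1.2066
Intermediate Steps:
t(E) = -3 (t(E) = -3*E/E = -3*1 = -3)
n(l, V) = 1 - 16*l (n(l, V) = -(48*l - 3)/3 = -(-3 + 48*l)/3 = 1 - 16*l)
-3300/n(171, 92) = -3300/(1 - 16*171) = -3300/(1 - 2736) = -3300/(-2735) = -3300*(-1/2735) = 660/547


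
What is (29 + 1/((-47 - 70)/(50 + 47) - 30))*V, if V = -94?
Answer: -8242484/3027 ≈ -2723.0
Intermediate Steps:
(29 + 1/((-47 - 70)/(50 + 47) - 30))*V = (29 + 1/((-47 - 70)/(50 + 47) - 30))*(-94) = (29 + 1/(-117/97 - 30))*(-94) = (29 + 1/(-3027/97))*(-94) = (29 - 97/3027)*(-94) = (87686/3027)*(-94) = -8242484/3027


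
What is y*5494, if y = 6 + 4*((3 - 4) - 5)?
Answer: -98892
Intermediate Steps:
y = -18 (y = 6 + 4*(-1 - 5) = 6 + 4*(-6) = 6 - 24 = -18)
y*5494 = -18*5494 = -98892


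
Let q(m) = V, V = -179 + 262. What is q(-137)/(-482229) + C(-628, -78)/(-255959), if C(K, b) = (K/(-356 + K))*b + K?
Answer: 1139057564/460060450641 ≈ 0.0024759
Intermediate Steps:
C(K, b) = K + K*b/(-356 + K) (C(K, b) = (K/(-356 + K))*b + K = K*b/(-356 + K) + K = K + K*b/(-356 + K))
V = 83
q(m) = 83
q(-137)/(-482229) + C(-628, -78)/(-255959) = 83/(-482229) - 628*(-356 - 628 - 78)/(-356 - 628)/(-255959) = 83*(-1/482229) - 628*(-1062)/(-984)*(-1/255959) = -83/482229 - 628*(-1/984)*(-1062)*(-1/255959) = -83/482229 - 27789/41*(-1/255959) = -83/482229 + 27789/10494319 = 1139057564/460060450641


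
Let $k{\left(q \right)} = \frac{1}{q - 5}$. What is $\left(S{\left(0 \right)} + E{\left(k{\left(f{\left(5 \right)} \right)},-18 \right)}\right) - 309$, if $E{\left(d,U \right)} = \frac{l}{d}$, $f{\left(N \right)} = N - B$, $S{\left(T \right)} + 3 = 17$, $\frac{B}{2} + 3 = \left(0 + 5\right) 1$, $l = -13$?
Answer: $-243$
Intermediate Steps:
$B = 4$ ($B = -6 + 2 \left(0 + 5\right) 1 = -6 + 2 \cdot 5 \cdot 1 = -6 + 2 \cdot 5 = -6 + 10 = 4$)
$S{\left(T \right)} = 14$ ($S{\left(T \right)} = -3 + 17 = 14$)
$f{\left(N \right)} = -4 + N$ ($f{\left(N \right)} = N - 4 = -4 + N$)
$k{\left(q \right)} = \frac{1}{-5 + q}$
$E{\left(d,U \right)} = - \frac{13}{d}$
$\left(S{\left(0 \right)} + E{\left(k{\left(f{\left(5 \right)} \right)},-18 \right)}\right) - 309 = \left(14 - \frac{13}{\frac{1}{-5 + \left(-4 + 5\right)}}\right) - 309 = \left(14 - \frac{13}{\frac{1}{-5 + 1}}\right) - 309 = \left(14 - \frac{13}{\frac{1}{-4}}\right) - 309 = \left(14 - \frac{13}{- \frac{1}{4}}\right) - 309 = \left(14 - -52\right) - 309 = \left(14 + 52\right) - 309 = 66 - 309 = -243$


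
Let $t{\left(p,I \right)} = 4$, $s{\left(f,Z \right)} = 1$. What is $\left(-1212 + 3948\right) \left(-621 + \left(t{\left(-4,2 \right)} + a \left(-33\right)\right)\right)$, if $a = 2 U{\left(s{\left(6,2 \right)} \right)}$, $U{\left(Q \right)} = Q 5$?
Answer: $-2590992$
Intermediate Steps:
$U{\left(Q \right)} = 5 Q$
$a = 10$ ($a = 2 \cdot 5 \cdot 1 = 2 \cdot 5 = 10$)
$\left(-1212 + 3948\right) \left(-621 + \left(t{\left(-4,2 \right)} + a \left(-33\right)\right)\right) = \left(-1212 + 3948\right) \left(-621 + \left(4 + 10 \left(-33\right)\right)\right) = 2736 \left(-621 + \left(4 - 330\right)\right) = 2736 \left(-621 - 326\right) = 2736 \left(-947\right) = -2590992$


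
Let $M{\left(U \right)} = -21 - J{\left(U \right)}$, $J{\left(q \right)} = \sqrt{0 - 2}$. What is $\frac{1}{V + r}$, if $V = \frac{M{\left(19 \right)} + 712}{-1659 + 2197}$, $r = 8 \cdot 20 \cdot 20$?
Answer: $\frac{926592558}{2966286288683} + \frac{538 i \sqrt{2}}{2966286288683} \approx 0.00031237 + 2.565 \cdot 10^{-10} i$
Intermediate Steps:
$J{\left(q \right)} = i \sqrt{2}$ ($J{\left(q \right)} = \sqrt{-2} = i \sqrt{2}$)
$M{\left(U \right)} = -21 - i \sqrt{2}$
$r = 3200$ ($r = 160 \cdot 20 = 3200$)
$V = \frac{691}{538} - \frac{i \sqrt{2}}{538}$ ($V = \frac{\left(-21 - i \sqrt{2}\right) + 712}{-1659 + 2197} = \frac{691 - i \sqrt{2}}{538} = \left(691 - i \sqrt{2}\right) \frac{1}{538} = \frac{691}{538} - \frac{i \sqrt{2}}{538} \approx 1.2844 - 0.0026287 i$)
$\frac{1}{V + r} = \frac{1}{\left(\frac{691}{538} - \frac{i \sqrt{2}}{538}\right) + 3200} = \frac{1}{\frac{1722291}{538} - \frac{i \sqrt{2}}{538}}$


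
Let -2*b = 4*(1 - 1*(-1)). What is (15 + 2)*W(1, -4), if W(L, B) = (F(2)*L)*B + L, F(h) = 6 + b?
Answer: -119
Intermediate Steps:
b = -4 (b = -2*(1 - 1*(-1)) = -2*(1 + 1) = -2*2 = -½*8 = -4)
F(h) = 2 (F(h) = 6 - 4 = 2)
W(L, B) = L + 2*B*L (W(L, B) = (2*L)*B + L = 2*B*L + L = L + 2*B*L)
(15 + 2)*W(1, -4) = (15 + 2)*(1*(1 + 2*(-4))) = 17*(1*(1 - 8)) = 17*(1*(-7)) = 17*(-7) = -119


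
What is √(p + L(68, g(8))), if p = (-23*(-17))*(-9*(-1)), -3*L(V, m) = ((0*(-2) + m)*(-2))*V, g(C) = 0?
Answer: 3*√391 ≈ 59.321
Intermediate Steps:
L(V, m) = 2*V*m/3 (L(V, m) = -(0*(-2) + m)*(-2)*V/3 = -(0 + m)*(-2)*V/3 = -m*(-2)*V/3 = -(-2*m)*V/3 = -(-2)*V*m/3 = 2*V*m/3)
p = 3519 (p = 391*9 = 3519)
√(p + L(68, g(8))) = √(3519 + (⅔)*68*0) = √(3519 + 0) = √3519 = 3*√391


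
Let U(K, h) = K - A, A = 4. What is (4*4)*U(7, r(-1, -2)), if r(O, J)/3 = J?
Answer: 48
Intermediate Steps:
r(O, J) = 3*J
U(K, h) = -4 + K (U(K, h) = K - 1*4 = K - 4 = -4 + K)
(4*4)*U(7, r(-1, -2)) = (4*4)*(-4 + 7) = 16*3 = 48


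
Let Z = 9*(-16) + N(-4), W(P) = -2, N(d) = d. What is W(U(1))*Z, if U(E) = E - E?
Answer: 296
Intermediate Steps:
U(E) = 0
Z = -148 (Z = 9*(-16) - 4 = -144 - 4 = -148)
W(U(1))*Z = -2*(-148) = 296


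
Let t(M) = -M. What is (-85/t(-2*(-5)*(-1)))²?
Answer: 289/4 ≈ 72.250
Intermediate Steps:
(-85/t(-2*(-5)*(-1)))² = (-85/((-(-2*(-5))*(-1))))² = (-85/((-10*(-1))))² = (-85/((-1*(-10))))² = (-85/10)² = (-85*⅒)² = (-17/2)² = 289/4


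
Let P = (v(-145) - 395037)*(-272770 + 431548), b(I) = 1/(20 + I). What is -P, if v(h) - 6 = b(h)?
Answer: 7840279173528/125 ≈ 6.2722e+10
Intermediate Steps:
v(h) = 6 + 1/(20 + h)
P = -7840279173528/125 (P = ((121 + 6*(-145))/(20 - 145) - 395037)*(-272770 + 431548) = ((121 - 870)/(-125) - 395037)*158778 = (-1/125*(-749) - 395037)*158778 = (749/125 - 395037)*158778 = -49378876/125*158778 = -7840279173528/125 ≈ -6.2722e+10)
-P = -1*(-7840279173528/125) = 7840279173528/125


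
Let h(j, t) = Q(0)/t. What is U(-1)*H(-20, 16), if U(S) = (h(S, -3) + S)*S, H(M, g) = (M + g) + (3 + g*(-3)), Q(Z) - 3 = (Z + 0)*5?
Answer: -98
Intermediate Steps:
Q(Z) = 3 + 5*Z (Q(Z) = 3 + (Z + 0)*5 = 3 + Z*5 = 3 + 5*Z)
h(j, t) = 3/t (h(j, t) = (3 + 5*0)/t = (3 + 0)/t = 3/t)
H(M, g) = 3 + M - 2*g (H(M, g) = (M + g) + (3 - 3*g) = 3 + M - 2*g)
U(S) = S*(-1 + S) (U(S) = (3/(-3) + S)*S = (3*(-1/3) + S)*S = (-1 + S)*S = S*(-1 + S))
U(-1)*H(-20, 16) = (-(-1 - 1))*(3 - 20 - 2*16) = (-1*(-2))*(3 - 20 - 32) = 2*(-49) = -98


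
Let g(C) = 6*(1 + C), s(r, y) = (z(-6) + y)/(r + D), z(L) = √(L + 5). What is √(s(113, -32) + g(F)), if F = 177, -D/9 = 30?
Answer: √(26330156 - 157*I)/157 ≈ 32.683 - 9.7441e-5*I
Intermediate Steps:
D = -270 (D = -9*30 = -270)
z(L) = √(5 + L)
s(r, y) = (I + y)/(-270 + r) (s(r, y) = (√(5 - 6) + y)/(r - 270) = (√(-1) + y)/(-270 + r) = (I + y)/(-270 + r))
g(C) = 6 + 6*C
√(s(113, -32) + g(F)) = √((I - 32)/(-270 + 113) + (6 + 6*177)) = √((-32 + I)/(-157) + (6 + 1062)) = √(-(-32 + I)/157 + 1068) = √((32/157 - I/157) + 1068) = √(167708/157 - I/157)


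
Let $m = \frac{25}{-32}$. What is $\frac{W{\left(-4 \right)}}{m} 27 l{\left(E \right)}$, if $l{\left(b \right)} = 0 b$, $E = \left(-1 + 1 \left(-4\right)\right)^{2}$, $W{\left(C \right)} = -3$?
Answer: $0$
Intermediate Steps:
$m = - \frac{25}{32}$ ($m = 25 \left(- \frac{1}{32}\right) = - \frac{25}{32} \approx -0.78125$)
$E = 25$ ($E = \left(-1 - 4\right)^{2} = \left(-5\right)^{2} = 25$)
$l{\left(b \right)} = 0$
$\frac{W{\left(-4 \right)}}{m} 27 l{\left(E \right)} = - \frac{3}{- \frac{25}{32}} \cdot 27 \cdot 0 = \left(-3\right) \left(- \frac{32}{25}\right) 27 \cdot 0 = \frac{96}{25} \cdot 27 \cdot 0 = \frac{2592}{25} \cdot 0 = 0$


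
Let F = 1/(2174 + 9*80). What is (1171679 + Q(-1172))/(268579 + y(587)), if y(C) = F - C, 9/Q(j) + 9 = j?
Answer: 37425989380/8560250567 ≈ 4.3721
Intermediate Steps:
Q(j) = 9/(-9 + j)
F = 1/2894 (F = 1/(2174 + 720) = 1/2894 ≈ 0.00034554)
y(C) = 1/2894 - C
(1171679 + Q(-1172))/(268579 + y(587)) = (1171679 + 9/(-9 - 1172))/(268579 + (1/2894 - 1*587)) = (1171679 + 9/(-1181))/(268579 + (1/2894 - 587)) = (1171679 + 9*(-1/1181))/(268579 - 1698777/2894) = (1171679 - 9/1181)/(775568849/2894) = (1383752890/1181)*(2894/775568849) = 37425989380/8560250567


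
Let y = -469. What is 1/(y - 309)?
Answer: -1/778 ≈ -0.0012853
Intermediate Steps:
1/(y - 309) = 1/(-469 - 309) = 1/(-778) = -1/778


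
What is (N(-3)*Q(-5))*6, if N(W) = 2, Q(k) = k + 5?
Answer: 0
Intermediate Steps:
Q(k) = 5 + k
(N(-3)*Q(-5))*6 = (2*(5 - 5))*6 = (2*0)*6 = 0*6 = 0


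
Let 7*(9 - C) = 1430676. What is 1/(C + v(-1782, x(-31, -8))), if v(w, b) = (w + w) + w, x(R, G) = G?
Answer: -7/1468035 ≈ -4.7683e-6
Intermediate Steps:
C = -1430613/7 (C = 9 - ⅐*1430676 = 9 - 1430676/7 = -1430613/7 ≈ -2.0437e+5)
v(w, b) = 3*w (v(w, b) = 2*w + w = 3*w)
1/(C + v(-1782, x(-31, -8))) = 1/(-1430613/7 + 3*(-1782)) = 1/(-1430613/7 - 5346) = 1/(-1468035/7) = -7/1468035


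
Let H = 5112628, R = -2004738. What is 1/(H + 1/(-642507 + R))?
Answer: 2647245/13534378909859 ≈ 1.9559e-7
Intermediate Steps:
1/(H + 1/(-642507 + R)) = 1/(5112628 + 1/(-642507 - 2004738)) = 1/(5112628 + 1/(-2647245)) = 1/(5112628 - 1/2647245) = 1/(13534378909859/2647245) = 2647245/13534378909859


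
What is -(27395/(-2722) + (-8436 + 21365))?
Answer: -35165343/2722 ≈ -12919.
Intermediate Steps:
-(27395/(-2722) + (-8436 + 21365)) = -(27395*(-1/2722) + 12929) = -(-27395/2722 + 12929) = -1*35165343/2722 = -35165343/2722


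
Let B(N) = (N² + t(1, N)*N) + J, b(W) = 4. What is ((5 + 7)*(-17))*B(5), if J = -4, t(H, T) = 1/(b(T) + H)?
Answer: -4488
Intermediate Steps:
t(H, T) = 1/(4 + H)
B(N) = -4 + N² + N/5 (B(N) = (N² + N/(4 + 1)) - 4 = (N² + N/5) - 4 = -4 + N² + N/5)
((5 + 7)*(-17))*B(5) = ((5 + 7)*(-17))*(-4 + 5² + (⅕)*5) = (12*(-17))*(-4 + 25 + 1) = -204*22 = -4488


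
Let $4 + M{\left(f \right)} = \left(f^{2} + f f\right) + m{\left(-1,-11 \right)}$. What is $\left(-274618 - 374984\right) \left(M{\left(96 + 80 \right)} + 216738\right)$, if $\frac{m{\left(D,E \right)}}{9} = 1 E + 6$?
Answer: $-181005750882$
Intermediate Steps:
$m{\left(D,E \right)} = 54 + 9 E$ ($m{\left(D,E \right)} = 9 \left(1 E + 6\right) = 9 \left(E + 6\right) = 9 \left(6 + E\right) = 54 + 9 E$)
$M{\left(f \right)} = -49 + 2 f^{2}$ ($M{\left(f \right)} = -4 + \left(\left(f^{2} + f f\right) + \left(54 + 9 \left(-11\right)\right)\right) = -4 + \left(\left(f^{2} + f^{2}\right) + \left(54 - 99\right)\right) = -4 + \left(2 f^{2} - 45\right) = -4 + \left(-45 + 2 f^{2}\right) = -49 + 2 f^{2}$)
$\left(-274618 - 374984\right) \left(M{\left(96 + 80 \right)} + 216738\right) = \left(-274618 - 374984\right) \left(\left(-49 + 2 \left(96 + 80\right)^{2}\right) + 216738\right) = - 649602 \left(\left(-49 + 2 \cdot 176^{2}\right) + 216738\right) = - 649602 \left(\left(-49 + 2 \cdot 30976\right) + 216738\right) = - 649602 \left(\left(-49 + 61952\right) + 216738\right) = - 649602 \left(61903 + 216738\right) = \left(-649602\right) 278641 = -181005750882$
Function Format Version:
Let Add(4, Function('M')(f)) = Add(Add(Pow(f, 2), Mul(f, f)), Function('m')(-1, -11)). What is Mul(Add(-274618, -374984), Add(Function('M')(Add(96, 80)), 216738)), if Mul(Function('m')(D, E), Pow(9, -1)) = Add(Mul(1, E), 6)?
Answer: -181005750882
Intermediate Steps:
Function('m')(D, E) = Add(54, Mul(9, E)) (Function('m')(D, E) = Mul(9, Add(Mul(1, E), 6)) = Mul(9, Add(E, 6)) = Mul(9, Add(6, E)) = Add(54, Mul(9, E)))
Function('M')(f) = Add(-49, Mul(2, Pow(f, 2))) (Function('M')(f) = Add(-4, Add(Add(Pow(f, 2), Mul(f, f)), Add(54, Mul(9, -11)))) = Add(-4, Add(Add(Pow(f, 2), Pow(f, 2)), Add(54, -99))) = Add(-4, Add(Mul(2, Pow(f, 2)), -45)) = Add(-4, Add(-45, Mul(2, Pow(f, 2)))) = Add(-49, Mul(2, Pow(f, 2))))
Mul(Add(-274618, -374984), Add(Function('M')(Add(96, 80)), 216738)) = Mul(Add(-274618, -374984), Add(Add(-49, Mul(2, Pow(Add(96, 80), 2))), 216738)) = Mul(-649602, Add(Add(-49, Mul(2, Pow(176, 2))), 216738)) = Mul(-649602, Add(Add(-49, Mul(2, 30976)), 216738)) = Mul(-649602, Add(Add(-49, 61952), 216738)) = Mul(-649602, Add(61903, 216738)) = Mul(-649602, 278641) = -181005750882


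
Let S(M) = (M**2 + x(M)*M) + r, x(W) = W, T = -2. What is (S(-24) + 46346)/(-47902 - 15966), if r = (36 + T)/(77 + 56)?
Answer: -1579317/2123611 ≈ -0.74369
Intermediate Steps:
r = 34/133 (r = (36 - 2)/(77 + 56) = 34/133 ≈ 0.25564)
S(M) = 34/133 + 2*M**2 (S(M) = (M**2 + M*M) + 34/133 = (M**2 + M**2) + 34/133 = 2*M**2 + 34/133 = 34/133 + 2*M**2)
(S(-24) + 46346)/(-47902 - 15966) = ((34/133 + 2*(-24)**2) + 46346)/(-47902 - 15966) = ((34/133 + 2*576) + 46346)/(-63868) = ((34/133 + 1152) + 46346)*(-1/63868) = (153250/133 + 46346)*(-1/63868) = (6317268/133)*(-1/63868) = -1579317/2123611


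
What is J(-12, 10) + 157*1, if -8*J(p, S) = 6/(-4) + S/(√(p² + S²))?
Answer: 2515/16 - 5*√61/488 ≈ 157.11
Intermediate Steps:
J(p, S) = 3/16 - S/(8*√(S² + p²)) (J(p, S) = -(6/(-4) + S/(√(p² + S²)))/8 = -(6*(-¼) + S/(√(S² + p²)))/8 = -(-3/2 + S/√(S² + p²))/8 = 3/16 - S/(8*√(S² + p²)))
J(-12, 10) + 157*1 = (3/16 - ⅛*10/√(10² + (-12)²)) + 157*1 = (3/16 - ⅛*10/√(100 + 144)) + 157 = (3/16 - ⅛*10/√244) + 157 = (3/16 - ⅛*10*√61/122) + 157 = (3/16 - 5*√61/488) + 157 = 2515/16 - 5*√61/488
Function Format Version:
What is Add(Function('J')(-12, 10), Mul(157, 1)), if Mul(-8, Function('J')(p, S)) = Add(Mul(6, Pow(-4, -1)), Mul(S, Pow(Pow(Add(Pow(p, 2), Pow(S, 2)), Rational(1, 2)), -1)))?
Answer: Add(Rational(2515, 16), Mul(Rational(-5, 488), Pow(61, Rational(1, 2)))) ≈ 157.11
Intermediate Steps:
Function('J')(p, S) = Add(Rational(3, 16), Mul(Rational(-1, 8), S, Pow(Add(Pow(S, 2), Pow(p, 2)), Rational(-1, 2)))) (Function('J')(p, S) = Mul(Rational(-1, 8), Add(Mul(6, Pow(-4, -1)), Mul(S, Pow(Pow(Add(Pow(p, 2), Pow(S, 2)), Rational(1, 2)), -1)))) = Mul(Rational(-1, 8), Add(Mul(6, Rational(-1, 4)), Mul(S, Pow(Pow(Add(Pow(S, 2), Pow(p, 2)), Rational(1, 2)), -1)))) = Mul(Rational(-1, 8), Add(Rational(-3, 2), Mul(S, Pow(Add(Pow(S, 2), Pow(p, 2)), Rational(-1, 2))))) = Add(Rational(3, 16), Mul(Rational(-1, 8), S, Pow(Add(Pow(S, 2), Pow(p, 2)), Rational(-1, 2)))))
Add(Function('J')(-12, 10), Mul(157, 1)) = Add(Add(Rational(3, 16), Mul(Rational(-1, 8), 10, Pow(Add(Pow(10, 2), Pow(-12, 2)), Rational(-1, 2)))), Mul(157, 1)) = Add(Add(Rational(3, 16), Mul(Rational(-1, 8), 10, Pow(Add(100, 144), Rational(-1, 2)))), 157) = Add(Add(Rational(3, 16), Mul(Rational(-1, 8), 10, Pow(244, Rational(-1, 2)))), 157) = Add(Add(Rational(3, 16), Mul(Rational(-1, 8), 10, Mul(Rational(1, 122), Pow(61, Rational(1, 2))))), 157) = Add(Add(Rational(3, 16), Mul(Rational(-5, 488), Pow(61, Rational(1, 2)))), 157) = Add(Rational(2515, 16), Mul(Rational(-5, 488), Pow(61, Rational(1, 2))))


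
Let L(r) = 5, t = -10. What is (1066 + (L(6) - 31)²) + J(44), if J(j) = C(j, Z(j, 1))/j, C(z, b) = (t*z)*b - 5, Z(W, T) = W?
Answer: 57283/44 ≈ 1301.9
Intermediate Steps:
C(z, b) = -5 - 10*b*z (C(z, b) = (-10*z)*b - 5 = -10*b*z - 5 = -5 - 10*b*z)
J(j) = (-5 - 10*j²)/j (J(j) = (-5 - 10*j*j)/j = (-5 - 10*j²)/j)
(1066 + (L(6) - 31)²) + J(44) = (1066 + (5 - 31)²) + (-10*44 - 5/44) = (1066 + (-26)²) + (-440 - 5*1/44) = (1066 + 676) + (-440 - 5/44) = 1742 - 19365/44 = 57283/44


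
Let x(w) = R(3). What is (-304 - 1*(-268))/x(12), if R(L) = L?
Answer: -12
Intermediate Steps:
x(w) = 3
(-304 - 1*(-268))/x(12) = (-304 - 1*(-268))/3 = (-304 + 268)*(⅓) = -36*⅓ = -12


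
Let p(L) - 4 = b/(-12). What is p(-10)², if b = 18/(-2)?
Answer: 361/16 ≈ 22.563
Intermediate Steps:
b = -9 (b = 18*(-½) = -9)
p(L) = 19/4 (p(L) = 4 - 9/(-12) = 4 - 9*(-1/12) = 4 + ¾ = 19/4)
p(-10)² = (19/4)² = 361/16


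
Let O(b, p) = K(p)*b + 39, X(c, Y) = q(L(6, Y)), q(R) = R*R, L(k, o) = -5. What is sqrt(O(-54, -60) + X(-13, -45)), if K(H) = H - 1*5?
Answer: sqrt(3574) ≈ 59.783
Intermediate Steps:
K(H) = -5 + H (K(H) = H - 5 = -5 + H)
q(R) = R**2
X(c, Y) = 25 (X(c, Y) = (-5)**2 = 25)
O(b, p) = 39 + b*(-5 + p) (O(b, p) = (-5 + p)*b + 39 = b*(-5 + p) + 39 = 39 + b*(-5 + p))
sqrt(O(-54, -60) + X(-13, -45)) = sqrt((39 - 54*(-5 - 60)) + 25) = sqrt((39 - 54*(-65)) + 25) = sqrt((39 + 3510) + 25) = sqrt(3549 + 25) = sqrt(3574)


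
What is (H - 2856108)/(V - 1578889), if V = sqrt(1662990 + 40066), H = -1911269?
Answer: 7527159104153/2492888771265 + 19069508*sqrt(106441)/2492888771265 ≈ 3.0219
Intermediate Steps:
V = 4*sqrt(106441) (V = sqrt(1703056) = 4*sqrt(106441) ≈ 1305.0)
(H - 2856108)/(V - 1578889) = (-1911269 - 2856108)/(4*sqrt(106441) - 1578889) = -4767377/(-1578889 + 4*sqrt(106441))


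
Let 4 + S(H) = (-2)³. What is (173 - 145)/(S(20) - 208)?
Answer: -7/55 ≈ -0.12727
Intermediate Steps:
S(H) = -12 (S(H) = -4 + (-2)³ = -4 - 8 = -12)
(173 - 145)/(S(20) - 208) = (173 - 145)/(-12 - 208) = 28/(-220) = 28*(-1/220) = -7/55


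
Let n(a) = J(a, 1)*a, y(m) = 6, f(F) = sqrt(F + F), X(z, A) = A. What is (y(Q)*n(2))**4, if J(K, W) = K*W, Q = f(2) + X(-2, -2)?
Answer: 331776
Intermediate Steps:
f(F) = sqrt(2)*sqrt(F) (f(F) = sqrt(2*F) = sqrt(2)*sqrt(F))
Q = 0 (Q = sqrt(2)*sqrt(2) - 2 = 2 - 2 = 0)
n(a) = a**2 (n(a) = (a*1)*a = a*a = a**2)
(y(Q)*n(2))**4 = (6*2**2)**4 = (6*4)**4 = 24**4 = 331776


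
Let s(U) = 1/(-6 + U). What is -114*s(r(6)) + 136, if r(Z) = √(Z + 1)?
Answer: 4628/29 + 114*√7/29 ≈ 169.99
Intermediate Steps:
r(Z) = √(1 + Z)
-114*s(r(6)) + 136 = -114/(-6 + √(1 + 6)) + 136 = -114/(-6 + √7) + 136 = 136 - 114/(-6 + √7)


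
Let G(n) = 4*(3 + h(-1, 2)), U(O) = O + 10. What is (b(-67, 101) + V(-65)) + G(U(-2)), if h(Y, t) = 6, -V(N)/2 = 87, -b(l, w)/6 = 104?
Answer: -762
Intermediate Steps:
b(l, w) = -624 (b(l, w) = -6*104 = -624)
V(N) = -174 (V(N) = -2*87 = -174)
U(O) = 10 + O
G(n) = 36 (G(n) = 4*(3 + 6) = 4*9 = 36)
(b(-67, 101) + V(-65)) + G(U(-2)) = (-624 - 174) + 36 = -798 + 36 = -762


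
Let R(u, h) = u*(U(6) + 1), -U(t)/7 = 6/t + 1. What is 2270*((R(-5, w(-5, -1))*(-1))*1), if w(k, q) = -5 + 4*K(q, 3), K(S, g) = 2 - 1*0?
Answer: -147550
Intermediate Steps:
K(S, g) = 2 (K(S, g) = 2 + 0 = 2)
U(t) = -7 - 42/t (U(t) = -7*(6/t + 1) = -7*(1 + 6/t) = -7 - 42/t)
w(k, q) = 3 (w(k, q) = -5 + 4*2 = -5 + 8 = 3)
R(u, h) = -13*u (R(u, h) = u*((-7 - 42/6) + 1) = u*((-7 - 42*1/6) + 1) = u*((-7 - 7) + 1) = u*(-14 + 1) = u*(-13) = -13*u)
2270*((R(-5, w(-5, -1))*(-1))*1) = 2270*((-13*(-5)*(-1))*1) = 2270*((65*(-1))*1) = 2270*(-65*1) = 2270*(-65) = -147550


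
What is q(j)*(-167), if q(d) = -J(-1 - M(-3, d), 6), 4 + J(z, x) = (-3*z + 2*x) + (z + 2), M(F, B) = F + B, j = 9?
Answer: 4008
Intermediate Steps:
M(F, B) = B + F
J(z, x) = -2 - 2*z + 2*x (J(z, x) = -4 + ((-3*z + 2*x) + (z + 2)) = -4 + ((-3*z + 2*x) + (2 + z)) = -4 + (2 - 2*z + 2*x) = -2 - 2*z + 2*x)
q(d) = -6 - 2*d (q(d) = -(-2 - 2*(-1 - (d - 3)) + 2*6) = -(-2 - 2*(-1 - (-3 + d)) + 12) = -(-2 - 2*(-1 + (3 - d)) + 12) = -(-2 - 2*(2 - d) + 12) = -(-2 + (-4 + 2*d) + 12) = -(6 + 2*d) = -6 - 2*d)
q(j)*(-167) = (-6 - 2*9)*(-167) = (-6 - 18)*(-167) = -24*(-167) = 4008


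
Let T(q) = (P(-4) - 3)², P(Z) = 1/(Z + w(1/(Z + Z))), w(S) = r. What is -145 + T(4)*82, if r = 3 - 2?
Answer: 6895/9 ≈ 766.11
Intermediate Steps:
r = 1
w(S) = 1
P(Z) = 1/(1 + Z) (P(Z) = 1/(Z + 1) = 1/(1 + Z))
T(q) = 100/9 (T(q) = (1/(1 - 4) - 3)² = (1/(-3) - 3)² = (-⅓ - 3)² = (-10/3)² = 100/9)
-145 + T(4)*82 = -145 + (100/9)*82 = -145 + 8200/9 = 6895/9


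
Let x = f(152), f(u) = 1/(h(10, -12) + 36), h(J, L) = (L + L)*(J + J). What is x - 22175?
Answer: -9845701/444 ≈ -22175.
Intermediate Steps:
h(J, L) = 4*J*L (h(J, L) = (2*L)*(2*J) = 4*J*L)
f(u) = -1/444 (f(u) = 1/(4*10*(-12) + 36) = 1/(-480 + 36) = 1/(-444) = -1/444)
x = -1/444 ≈ -0.0022523
x - 22175 = -1/444 - 22175 = -9845701/444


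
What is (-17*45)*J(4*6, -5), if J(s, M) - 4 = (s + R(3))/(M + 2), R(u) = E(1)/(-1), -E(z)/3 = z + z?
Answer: 4590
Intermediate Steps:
E(z) = -6*z (E(z) = -3*(z + z) = -6*z)
R(u) = 6 (R(u) = -6*1/(-1) = -6*(-1) = 6)
J(s, M) = 4 + (6 + s)/(2 + M) (J(s, M) = 4 + (s + 6)/(M + 2) = 4 + (6 + s)/(2 + M))
(-17*45)*J(4*6, -5) = (-17*45)*((14 + 4*6 + 4*(-5))/(2 - 5)) = -765*(14 + 24 - 20)/(-3) = -(-255)*18 = -765*(-6) = 4590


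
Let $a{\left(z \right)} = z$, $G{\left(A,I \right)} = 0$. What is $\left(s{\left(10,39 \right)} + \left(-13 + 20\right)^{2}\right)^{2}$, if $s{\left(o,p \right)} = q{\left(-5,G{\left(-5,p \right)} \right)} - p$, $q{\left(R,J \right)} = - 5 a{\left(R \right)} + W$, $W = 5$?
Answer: $1600$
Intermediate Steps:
$q{\left(R,J \right)} = 5 - 5 R$ ($q{\left(R,J \right)} = - 5 R + 5 = 5 - 5 R$)
$s{\left(o,p \right)} = 30 - p$ ($s{\left(o,p \right)} = \left(5 - -25\right) - p = \left(5 + 25\right) - p = 30 - p$)
$\left(s{\left(10,39 \right)} + \left(-13 + 20\right)^{2}\right)^{2} = \left(\left(30 - 39\right) + \left(-13 + 20\right)^{2}\right)^{2} = \left(\left(30 - 39\right) + 7^{2}\right)^{2} = \left(-9 + 49\right)^{2} = 40^{2} = 1600$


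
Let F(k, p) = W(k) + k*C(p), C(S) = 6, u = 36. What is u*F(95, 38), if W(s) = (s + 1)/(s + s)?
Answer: 1951128/95 ≈ 20538.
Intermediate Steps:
W(s) = (1 + s)/(2*s) (W(s) = (1 + s)/((2*s)) = (1 + s)*(1/(2*s)) = (1 + s)/(2*s))
F(k, p) = 6*k + (1 + k)/(2*k) (F(k, p) = (1 + k)/(2*k) + k*6 = (1 + k)/(2*k) + 6*k = 6*k + (1 + k)/(2*k))
u*F(95, 38) = 36*((½)*(1 + 95 + 12*95²)/95) = 36*((½)*(1/95)*(1 + 95 + 12*9025)) = 36*((½)*(1/95)*(1 + 95 + 108300)) = 36*((½)*(1/95)*108396) = 36*(54198/95) = 1951128/95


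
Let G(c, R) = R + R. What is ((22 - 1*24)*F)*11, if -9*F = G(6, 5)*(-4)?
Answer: -880/9 ≈ -97.778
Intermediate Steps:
G(c, R) = 2*R
F = 40/9 (F = -2*5*(-4)/9 = -10*(-4)/9 = -⅑*(-40) = 40/9 ≈ 4.4444)
((22 - 1*24)*F)*11 = ((22 - 1*24)*(40/9))*11 = ((22 - 24)*(40/9))*11 = -2*40/9*11 = -80/9*11 = -880/9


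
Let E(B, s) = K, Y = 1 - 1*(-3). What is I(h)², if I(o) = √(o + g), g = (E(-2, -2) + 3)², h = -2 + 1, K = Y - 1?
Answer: 35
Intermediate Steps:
Y = 4 (Y = 1 + 3 = 4)
K = 3 (K = 4 - 1 = 3)
E(B, s) = 3
h = -1
g = 36 (g = (3 + 3)² = 6² = 36)
I(o) = √(36 + o) (I(o) = √(o + 36) = √(36 + o))
I(h)² = (√(36 - 1))² = (√35)² = 35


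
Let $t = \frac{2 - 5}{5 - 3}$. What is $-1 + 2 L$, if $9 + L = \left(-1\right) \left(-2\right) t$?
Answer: $-25$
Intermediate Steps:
$t = - \frac{3}{2} \approx -1.5$
$L = -12$ ($L = -9 + \left(-1\right) \left(-2\right) \left(- \frac{3}{2}\right) = -9 + 2 \left(- \frac{3}{2}\right) = -9 - 3 = -12$)
$-1 + 2 L = -1 + 2 \left(-12\right) = -1 - 24 = -25$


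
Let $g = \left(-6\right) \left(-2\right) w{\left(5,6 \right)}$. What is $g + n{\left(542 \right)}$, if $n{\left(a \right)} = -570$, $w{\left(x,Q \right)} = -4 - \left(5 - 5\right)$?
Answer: $-618$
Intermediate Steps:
$w{\left(x,Q \right)} = -4$ ($w{\left(x,Q \right)} = -4 - 0 = -4 + 0 = -4$)
$g = -48$ ($g = \left(-6\right) \left(-2\right) \left(-4\right) = 12 \left(-4\right) = -48$)
$g + n{\left(542 \right)} = -48 - 570 = -618$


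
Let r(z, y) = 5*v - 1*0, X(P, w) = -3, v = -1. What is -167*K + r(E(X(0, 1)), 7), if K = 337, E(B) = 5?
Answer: -56284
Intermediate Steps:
r(z, y) = -5 (r(z, y) = 5*(-1) - 1*0 = -5 + 0 = -5)
-167*K + r(E(X(0, 1)), 7) = -167*337 - 5 = -56279 - 5 = -56284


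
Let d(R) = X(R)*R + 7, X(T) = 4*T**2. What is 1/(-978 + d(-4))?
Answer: -1/1227 ≈ -0.00081500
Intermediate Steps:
d(R) = 7 + 4*R**3 (d(R) = (4*R**2)*R + 7 = 4*R**3 + 7 = 7 + 4*R**3)
1/(-978 + d(-4)) = 1/(-978 + (7 + 4*(-4)**3)) = 1/(-978 + (7 + 4*(-64))) = 1/(-978 + (7 - 256)) = 1/(-978 - 249) = 1/(-1227) = -1/1227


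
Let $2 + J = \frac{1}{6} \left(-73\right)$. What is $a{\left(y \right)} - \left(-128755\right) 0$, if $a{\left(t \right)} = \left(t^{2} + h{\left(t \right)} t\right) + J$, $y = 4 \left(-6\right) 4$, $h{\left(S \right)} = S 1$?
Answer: $\frac{110507}{6} \approx 18418.0$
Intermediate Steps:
$J = - \frac{85}{6}$ ($J = -2 + \frac{1}{6} \left(-73\right) = -2 - \frac{73}{6} = - \frac{85}{6} \approx -14.167$)
$h{\left(S \right)} = S$
$y = -96$ ($y = \left(-24\right) 4 = -96$)
$a{\left(t \right)} = - \frac{85}{6} + 2 t^{2}$ ($a{\left(t \right)} = \left(t^{2} + t t\right) - \frac{85}{6} = \left(t^{2} + t^{2}\right) - \frac{85}{6} = 2 t^{2} - \frac{85}{6} = - \frac{85}{6} + 2 t^{2}$)
$a{\left(y \right)} - \left(-128755\right) 0 = \left(- \frac{85}{6} + 2 \left(-96\right)^{2}\right) - \left(-128755\right) 0 = \left(- \frac{85}{6} + 2 \cdot 9216\right) - 0 = \left(- \frac{85}{6} + 18432\right) + 0 = \frac{110507}{6} + 0 = \frac{110507}{6}$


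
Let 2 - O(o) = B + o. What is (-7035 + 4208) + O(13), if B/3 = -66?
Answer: -2640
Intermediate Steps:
B = -198 (B = 3*(-66) = -198)
O(o) = 200 - o (O(o) = 2 - (-198 + o) = 2 + (198 - o) = 200 - o)
(-7035 + 4208) + O(13) = (-7035 + 4208) + (200 - 1*13) = -2827 + (200 - 13) = -2827 + 187 = -2640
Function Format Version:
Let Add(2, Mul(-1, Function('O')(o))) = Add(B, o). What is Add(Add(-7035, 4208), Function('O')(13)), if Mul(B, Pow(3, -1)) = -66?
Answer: -2640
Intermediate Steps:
B = -198 (B = Mul(3, -66) = -198)
Function('O')(o) = Add(200, Mul(-1, o)) (Function('O')(o) = Add(2, Mul(-1, Add(-198, o))) = Add(2, Add(198, Mul(-1, o))) = Add(200, Mul(-1, o)))
Add(Add(-7035, 4208), Function('O')(13)) = Add(Add(-7035, 4208), Add(200, Mul(-1, 13))) = Add(-2827, Add(200, -13)) = Add(-2827, 187) = -2640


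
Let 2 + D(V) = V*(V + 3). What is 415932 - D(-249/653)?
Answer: 177358426796/426409 ≈ 4.1594e+5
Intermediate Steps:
D(V) = -2 + V*(3 + V) (D(V) = -2 + V*(V + 3) = -2 + V*(3 + V))
415932 - D(-249/653) = 415932 - (-2 + (-249/653)² + 3*(-249/653)) = 415932 - (-2 + 62001/426409 - 747/653) = 415932 - 1*(-1278608/426409) = 415932 + 1278608/426409 = 177358426796/426409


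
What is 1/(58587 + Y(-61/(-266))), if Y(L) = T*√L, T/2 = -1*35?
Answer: 1113153/65216273461 + 5*√16226/65216273461 ≈ 1.7078e-5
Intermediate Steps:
T = -70 (T = 2*(-1*35) = 2*(-35) = -70)
Y(L) = -70*√L
1/(58587 + Y(-61/(-266))) = 1/(58587 - 70*√61*√(-1/(-266))) = 1/(58587 - 70*√16226/266) = 1/(58587 - 5*√16226/19)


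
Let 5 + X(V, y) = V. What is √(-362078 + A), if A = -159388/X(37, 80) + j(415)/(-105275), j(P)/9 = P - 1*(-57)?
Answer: I*√2603551969882798/84220 ≈ 605.85*I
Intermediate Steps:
j(P) = 513 + 9*P (j(P) = 9*(P - 1*(-57)) = 9*(P + 57) = 9*(57 + P) = 513 + 9*P)
X(V, y) = -5 + V
A = -4194926909/842200 (A = -159388/(-5 + 37) + (513 + 9*415)/(-105275) = -159388/32 + (513 + 3735)*(-1/105275) = -159388*1/32 + 4248*(-1/105275) = -39847/8 - 4248/105275 = -4194926909/842200 ≈ -4980.9)
√(-362078 + A) = √(-362078 - 4194926909/842200) = √(-309137018509/842200) = I*√2603551969882798/84220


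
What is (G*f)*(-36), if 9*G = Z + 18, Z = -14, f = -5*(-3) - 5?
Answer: -160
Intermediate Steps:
f = 10 (f = 15 - 5 = 10)
G = 4/9 (G = (-14 + 18)/9 = (1/9)*4 = 4/9 ≈ 0.44444)
(G*f)*(-36) = ((4/9)*10)*(-36) = (40/9)*(-36) = -160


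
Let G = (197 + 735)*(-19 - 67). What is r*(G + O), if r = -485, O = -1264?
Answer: 39486760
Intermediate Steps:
G = -80152 (G = 932*(-86) = -80152)
r*(G + O) = -485*(-80152 - 1264) = -485*(-81416) = 39486760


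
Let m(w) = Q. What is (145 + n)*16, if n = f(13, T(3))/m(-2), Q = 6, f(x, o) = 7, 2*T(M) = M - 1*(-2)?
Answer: 7016/3 ≈ 2338.7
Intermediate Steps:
T(M) = 1 + M/2 (T(M) = (M - 1*(-2))/2 = (M + 2)/2 = (2 + M)/2 = 1 + M/2)
m(w) = 6
n = 7/6 ≈ 1.1667
(145 + n)*16 = (145 + 7/6)*16 = (877/6)*16 = 7016/3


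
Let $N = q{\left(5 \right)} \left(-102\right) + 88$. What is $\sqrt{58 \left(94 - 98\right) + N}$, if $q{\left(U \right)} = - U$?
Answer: $\sqrt{366} \approx 19.131$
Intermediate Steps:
$N = 598$ ($N = \left(-1\right) 5 \left(-102\right) + 88 = \left(-5\right) \left(-102\right) + 88 = 510 + 88 = 598$)
$\sqrt{58 \left(94 - 98\right) + N} = \sqrt{58 \left(94 - 98\right) + 598} = \sqrt{58 \left(-4\right) + 598} = \sqrt{-232 + 598} = \sqrt{366}$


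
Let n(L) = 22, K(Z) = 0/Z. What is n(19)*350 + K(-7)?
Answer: 7700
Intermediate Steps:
K(Z) = 0
n(19)*350 + K(-7) = 22*350 + 0 = 7700 + 0 = 7700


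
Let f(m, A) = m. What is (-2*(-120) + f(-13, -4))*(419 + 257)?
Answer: 153452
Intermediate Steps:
(-2*(-120) + f(-13, -4))*(419 + 257) = (-2*(-120) - 13)*(419 + 257) = (240 - 13)*676 = 227*676 = 153452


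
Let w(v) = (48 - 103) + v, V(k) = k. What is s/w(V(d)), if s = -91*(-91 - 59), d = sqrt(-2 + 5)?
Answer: -375375/1511 - 6825*sqrt(3)/1511 ≈ -256.25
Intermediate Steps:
d = sqrt(3) ≈ 1.7320
w(v) = -55 + v
s = 13650 (s = -91*(-150) = 13650)
s/w(V(d)) = 13650/(-55 + sqrt(3))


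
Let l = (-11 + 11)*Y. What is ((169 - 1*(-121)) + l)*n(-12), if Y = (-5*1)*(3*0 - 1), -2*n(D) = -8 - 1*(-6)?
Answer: 290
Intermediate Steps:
n(D) = 1 (n(D) = -(-8 - 1*(-6))/2 = -(-8 + 6)/2 = -½*(-2) = 1)
Y = 5 (Y = -5*(0 - 1) = -5*(-1) = 5)
l = 0 (l = (-11 + 11)*5 = 0*5 = 0)
((169 - 1*(-121)) + l)*n(-12) = ((169 - 1*(-121)) + 0)*1 = ((169 + 121) + 0)*1 = (290 + 0)*1 = 290*1 = 290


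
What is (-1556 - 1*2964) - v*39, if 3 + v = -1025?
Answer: 35572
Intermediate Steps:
v = -1028 (v = -3 - 1025 = -1028)
(-1556 - 1*2964) - v*39 = (-1556 - 1*2964) - (-1028)*39 = (-1556 - 2964) - 1*(-40092) = -4520 + 40092 = 35572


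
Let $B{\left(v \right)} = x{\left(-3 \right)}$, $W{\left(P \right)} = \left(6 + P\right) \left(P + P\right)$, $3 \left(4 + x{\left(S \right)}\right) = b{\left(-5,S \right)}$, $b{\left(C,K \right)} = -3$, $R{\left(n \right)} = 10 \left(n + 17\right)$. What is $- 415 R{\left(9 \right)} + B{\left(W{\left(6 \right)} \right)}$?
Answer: $-107905$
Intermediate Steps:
$R{\left(n \right)} = 170 + 10 n$ ($R{\left(n \right)} = 10 \left(17 + n\right) = 170 + 10 n$)
$x{\left(S \right)} = -5$ ($x{\left(S \right)} = -4 + \frac{1}{3} \left(-3\right) = -4 - 1 = -5$)
$W{\left(P \right)} = 2 P \left(6 + P\right)$ ($W{\left(P \right)} = \left(6 + P\right) 2 P = 2 P \left(6 + P\right)$)
$B{\left(v \right)} = -5$
$- 415 R{\left(9 \right)} + B{\left(W{\left(6 \right)} \right)} = - 415 \left(170 + 10 \cdot 9\right) - 5 = - 415 \left(170 + 90\right) - 5 = \left(-415\right) 260 - 5 = -107900 - 5 = -107905$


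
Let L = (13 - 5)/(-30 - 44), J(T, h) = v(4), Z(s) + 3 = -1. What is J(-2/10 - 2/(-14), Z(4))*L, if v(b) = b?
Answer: -16/37 ≈ -0.43243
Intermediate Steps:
Z(s) = -4 (Z(s) = -3 - 1 = -4)
J(T, h) = 4
L = -4/37 (L = 8/(-74) = 8*(-1/74) = -4/37 ≈ -0.10811)
J(-2/10 - 2/(-14), Z(4))*L = 4*(-4/37) = -16/37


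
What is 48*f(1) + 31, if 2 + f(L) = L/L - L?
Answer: -65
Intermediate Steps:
f(L) = -1 - L (f(L) = -2 + (L/L - L) = -2 + (1 - L) = -1 - L)
48*f(1) + 31 = 48*(-1 - 1*1) + 31 = 48*(-1 - 1) + 31 = 48*(-2) + 31 = -96 + 31 = -65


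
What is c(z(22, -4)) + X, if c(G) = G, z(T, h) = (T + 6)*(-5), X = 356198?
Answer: 356058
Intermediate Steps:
z(T, h) = -30 - 5*T (z(T, h) = (6 + T)*(-5) = -30 - 5*T)
c(z(22, -4)) + X = (-30 - 5*22) + 356198 = (-30 - 110) + 356198 = -140 + 356198 = 356058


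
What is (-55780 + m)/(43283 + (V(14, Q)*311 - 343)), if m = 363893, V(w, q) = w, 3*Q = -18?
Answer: 23701/3638 ≈ 6.5148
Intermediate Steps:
Q = -6 (Q = (1/3)*(-18) = -6)
(-55780 + m)/(43283 + (V(14, Q)*311 - 343)) = (-55780 + 363893)/(43283 + (14*311 - 343)) = 308113/(43283 + (4354 - 343)) = 308113/(43283 + 4011) = 308113/47294 = 308113*(1/47294) = 23701/3638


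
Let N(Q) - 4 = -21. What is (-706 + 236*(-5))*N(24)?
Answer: 32062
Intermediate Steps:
N(Q) = -17 (N(Q) = 4 - 21 = -17)
(-706 + 236*(-5))*N(24) = (-706 + 236*(-5))*(-17) = (-706 - 1180)*(-17) = -1886*(-17) = 32062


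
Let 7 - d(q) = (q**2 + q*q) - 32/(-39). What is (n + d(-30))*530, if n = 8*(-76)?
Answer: -49645630/39 ≈ -1.2730e+6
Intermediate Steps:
d(q) = 241/39 - 2*q**2 (d(q) = 7 - ((q**2 + q*q) - 32/(-39)) = 7 - ((q**2 + q**2) - 32*(-1/39)) = 7 - (2*q**2 + 32/39) = 7 - (32/39 + 2*q**2) = 7 + (-32/39 - 2*q**2) = 241/39 - 2*q**2)
n = -608
(n + d(-30))*530 = (-608 + (241/39 - 2*(-30)**2))*530 = (-608 + (241/39 - 2*900))*530 = (-608 + (241/39 - 1800))*530 = (-608 - 69959/39)*530 = -93671/39*530 = -49645630/39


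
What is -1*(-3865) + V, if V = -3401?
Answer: 464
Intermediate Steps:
-1*(-3865) + V = -1*(-3865) - 3401 = 3865 - 3401 = 464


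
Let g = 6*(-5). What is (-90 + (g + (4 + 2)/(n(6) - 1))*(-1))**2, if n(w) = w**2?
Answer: 4435236/1225 ≈ 3620.6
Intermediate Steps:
g = -30
(-90 + (g + (4 + 2)/(n(6) - 1))*(-1))**2 = (-90 + (-30 + (4 + 2)/(6**2 - 1))*(-1))**2 = (-90 + (-30 + 6/(36 - 1))*(-1))**2 = (-90 + (-30 + 6/35)*(-1))**2 = (-90 - 1044/35*(-1))**2 = (-90 + 1044/35)**2 = (-2106/35)**2 = 4435236/1225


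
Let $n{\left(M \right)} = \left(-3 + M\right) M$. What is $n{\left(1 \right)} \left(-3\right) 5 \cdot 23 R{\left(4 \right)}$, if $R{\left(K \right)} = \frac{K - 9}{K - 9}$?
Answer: $690$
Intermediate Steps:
$n{\left(M \right)} = M \left(-3 + M\right)$
$R{\left(K \right)} = 1$ ($R{\left(K \right)} = \frac{-9 + K}{-9 + K} = 1$)
$n{\left(1 \right)} \left(-3\right) 5 \cdot 23 R{\left(4 \right)} = 1 \left(-3 + 1\right) \left(-3\right) 5 \cdot 23 \cdot 1 = 1 \left(-2\right) \left(-3\right) 5 \cdot 23 \cdot 1 = \left(-2\right) \left(-3\right) 5 \cdot 23 \cdot 1 = 6 \cdot 5 \cdot 23 \cdot 1 = 30 \cdot 23 \cdot 1 = 690 \cdot 1 = 690$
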